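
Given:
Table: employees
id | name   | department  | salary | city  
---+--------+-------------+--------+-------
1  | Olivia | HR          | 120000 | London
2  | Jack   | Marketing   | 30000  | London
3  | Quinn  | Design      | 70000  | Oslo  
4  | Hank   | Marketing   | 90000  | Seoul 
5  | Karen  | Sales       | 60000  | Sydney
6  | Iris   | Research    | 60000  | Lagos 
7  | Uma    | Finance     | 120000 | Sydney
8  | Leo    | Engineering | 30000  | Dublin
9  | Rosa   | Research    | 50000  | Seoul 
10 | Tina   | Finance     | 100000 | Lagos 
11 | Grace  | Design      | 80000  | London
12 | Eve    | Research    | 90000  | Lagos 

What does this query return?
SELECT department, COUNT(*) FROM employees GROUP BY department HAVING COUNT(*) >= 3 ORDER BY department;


Groups with count >= 3:
  Research: 3 -> PASS
  Design: 2 -> filtered out
  Engineering: 1 -> filtered out
  Finance: 2 -> filtered out
  HR: 1 -> filtered out
  Marketing: 2 -> filtered out
  Sales: 1 -> filtered out


1 groups:
Research, 3


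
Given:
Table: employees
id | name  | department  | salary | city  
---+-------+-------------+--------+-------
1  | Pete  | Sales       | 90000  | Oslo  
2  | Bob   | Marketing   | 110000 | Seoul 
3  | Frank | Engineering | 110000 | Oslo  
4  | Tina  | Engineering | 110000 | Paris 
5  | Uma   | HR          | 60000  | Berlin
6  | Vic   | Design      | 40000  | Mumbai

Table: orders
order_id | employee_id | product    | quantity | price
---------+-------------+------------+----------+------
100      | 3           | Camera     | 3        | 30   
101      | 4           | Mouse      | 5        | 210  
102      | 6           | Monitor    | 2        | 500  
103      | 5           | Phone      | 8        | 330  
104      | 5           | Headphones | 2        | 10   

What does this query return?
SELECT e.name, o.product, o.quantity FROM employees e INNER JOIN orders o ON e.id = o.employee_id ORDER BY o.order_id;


Joining employees.id = orders.employee_id:
  employee Frank (id=3) -> order Camera
  employee Tina (id=4) -> order Mouse
  employee Vic (id=6) -> order Monitor
  employee Uma (id=5) -> order Phone
  employee Uma (id=5) -> order Headphones


5 rows:
Frank, Camera, 3
Tina, Mouse, 5
Vic, Monitor, 2
Uma, Phone, 8
Uma, Headphones, 2


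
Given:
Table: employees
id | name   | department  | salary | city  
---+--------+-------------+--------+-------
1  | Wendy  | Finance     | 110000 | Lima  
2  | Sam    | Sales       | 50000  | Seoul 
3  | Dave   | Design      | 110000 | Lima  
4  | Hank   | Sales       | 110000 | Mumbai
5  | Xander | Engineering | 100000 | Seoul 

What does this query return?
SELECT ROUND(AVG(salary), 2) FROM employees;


SUM(salary) = 480000
COUNT = 5
ROUND(AVG, 2) = ROUND(480000 / 5, 2) = 96000.0

96000.0


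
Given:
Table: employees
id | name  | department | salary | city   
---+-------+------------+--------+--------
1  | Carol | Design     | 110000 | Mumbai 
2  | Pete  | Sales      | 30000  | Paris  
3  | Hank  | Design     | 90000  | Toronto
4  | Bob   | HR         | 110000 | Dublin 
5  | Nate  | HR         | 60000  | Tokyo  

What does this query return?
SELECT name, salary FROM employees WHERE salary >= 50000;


Filtering: salary >= 50000
Matching: 4 rows

4 rows:
Carol, 110000
Hank, 90000
Bob, 110000
Nate, 60000


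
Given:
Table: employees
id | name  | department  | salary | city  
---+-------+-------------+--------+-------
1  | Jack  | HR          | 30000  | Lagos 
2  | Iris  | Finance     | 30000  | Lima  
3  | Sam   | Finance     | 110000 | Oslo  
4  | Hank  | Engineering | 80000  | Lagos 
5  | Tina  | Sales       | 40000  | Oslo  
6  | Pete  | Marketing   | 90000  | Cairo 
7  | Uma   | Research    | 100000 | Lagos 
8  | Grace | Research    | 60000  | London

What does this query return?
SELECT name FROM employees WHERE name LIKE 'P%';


LIKE 'P%' matches names starting with 'P'
Matching: 1

1 rows:
Pete


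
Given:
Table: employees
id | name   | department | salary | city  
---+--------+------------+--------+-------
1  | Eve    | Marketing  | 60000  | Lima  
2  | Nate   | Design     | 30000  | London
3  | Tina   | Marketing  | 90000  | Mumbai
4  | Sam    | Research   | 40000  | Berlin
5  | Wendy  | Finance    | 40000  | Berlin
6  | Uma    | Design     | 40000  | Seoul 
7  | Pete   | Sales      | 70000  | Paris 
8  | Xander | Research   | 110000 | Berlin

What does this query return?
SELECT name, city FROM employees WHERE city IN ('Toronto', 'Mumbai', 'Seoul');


Filtering: city IN ('Toronto', 'Mumbai', 'Seoul')
Matching: 2 rows

2 rows:
Tina, Mumbai
Uma, Seoul


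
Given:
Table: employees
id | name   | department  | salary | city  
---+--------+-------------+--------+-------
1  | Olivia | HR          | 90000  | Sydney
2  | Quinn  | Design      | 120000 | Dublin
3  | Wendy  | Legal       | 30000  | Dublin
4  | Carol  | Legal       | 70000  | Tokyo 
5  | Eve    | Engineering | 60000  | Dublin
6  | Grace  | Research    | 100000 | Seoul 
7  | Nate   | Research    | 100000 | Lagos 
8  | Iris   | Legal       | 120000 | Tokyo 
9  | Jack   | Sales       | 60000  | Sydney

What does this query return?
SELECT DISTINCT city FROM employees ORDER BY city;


All 'city' values (row order): Sydney, Dublin, Dublin, Tokyo, Dublin, Seoul, Lagos, Tokyo, Sydney
Removing duplicates leaves 5 unique value(s).

5 values:
Dublin
Lagos
Seoul
Sydney
Tokyo


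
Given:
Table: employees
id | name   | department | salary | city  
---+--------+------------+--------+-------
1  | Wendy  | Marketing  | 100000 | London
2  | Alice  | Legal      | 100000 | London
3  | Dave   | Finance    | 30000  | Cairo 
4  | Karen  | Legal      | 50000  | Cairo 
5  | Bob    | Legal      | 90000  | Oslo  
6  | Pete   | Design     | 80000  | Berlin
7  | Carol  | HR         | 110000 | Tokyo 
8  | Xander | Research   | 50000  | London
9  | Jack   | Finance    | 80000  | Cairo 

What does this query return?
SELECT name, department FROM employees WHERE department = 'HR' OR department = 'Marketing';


Filtering: department = 'HR' OR 'Marketing'
Matching: 2 rows

2 rows:
Wendy, Marketing
Carol, HR


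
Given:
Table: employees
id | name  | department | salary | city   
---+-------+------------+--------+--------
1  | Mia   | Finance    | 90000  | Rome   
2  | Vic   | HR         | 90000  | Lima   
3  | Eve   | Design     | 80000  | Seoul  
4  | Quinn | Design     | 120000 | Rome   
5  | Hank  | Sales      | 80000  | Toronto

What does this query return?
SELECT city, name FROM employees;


Projecting columns: city, name

5 rows:
Rome, Mia
Lima, Vic
Seoul, Eve
Rome, Quinn
Toronto, Hank


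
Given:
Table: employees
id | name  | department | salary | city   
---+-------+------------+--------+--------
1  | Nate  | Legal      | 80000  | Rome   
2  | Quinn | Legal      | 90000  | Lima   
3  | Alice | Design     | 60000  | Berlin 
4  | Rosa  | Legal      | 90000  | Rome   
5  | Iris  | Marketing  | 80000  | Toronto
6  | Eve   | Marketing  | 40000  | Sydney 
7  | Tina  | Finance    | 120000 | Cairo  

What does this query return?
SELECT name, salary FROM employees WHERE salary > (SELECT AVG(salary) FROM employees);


Subquery: AVG(salary) = 80000.0
Filtering: salary > 80000.0
  Quinn (90000) -> MATCH
  Rosa (90000) -> MATCH
  Tina (120000) -> MATCH


3 rows:
Quinn, 90000
Rosa, 90000
Tina, 120000


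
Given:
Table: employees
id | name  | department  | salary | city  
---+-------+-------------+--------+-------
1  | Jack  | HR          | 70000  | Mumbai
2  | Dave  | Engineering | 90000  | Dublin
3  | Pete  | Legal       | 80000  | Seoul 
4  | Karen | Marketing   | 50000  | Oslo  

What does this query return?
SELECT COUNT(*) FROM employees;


COUNT(*) counts all rows

4


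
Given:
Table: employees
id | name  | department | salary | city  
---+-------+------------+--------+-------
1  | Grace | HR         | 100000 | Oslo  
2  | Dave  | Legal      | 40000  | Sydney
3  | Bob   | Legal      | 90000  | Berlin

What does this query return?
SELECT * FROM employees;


SELECT * returns all 3 rows with all columns

3 rows:
1, Grace, HR, 100000, Oslo
2, Dave, Legal, 40000, Sydney
3, Bob, Legal, 90000, Berlin


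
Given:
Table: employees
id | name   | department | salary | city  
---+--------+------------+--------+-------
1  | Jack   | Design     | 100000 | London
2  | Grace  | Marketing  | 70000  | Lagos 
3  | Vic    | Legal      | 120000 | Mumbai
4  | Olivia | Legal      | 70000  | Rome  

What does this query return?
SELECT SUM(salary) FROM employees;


SUM(salary) = 100000 + 70000 + 120000 + 70000 = 360000

360000


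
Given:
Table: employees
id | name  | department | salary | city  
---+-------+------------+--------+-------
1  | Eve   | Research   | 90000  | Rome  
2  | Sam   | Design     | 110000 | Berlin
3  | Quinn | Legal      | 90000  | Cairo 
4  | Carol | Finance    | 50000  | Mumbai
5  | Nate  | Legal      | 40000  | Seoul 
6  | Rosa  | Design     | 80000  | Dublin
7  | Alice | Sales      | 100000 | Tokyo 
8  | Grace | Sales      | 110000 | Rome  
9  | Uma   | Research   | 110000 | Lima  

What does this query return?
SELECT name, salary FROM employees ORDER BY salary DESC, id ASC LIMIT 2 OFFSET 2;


Sort by salary DESC (id ASC tiebreak), then skip 2 and take 2
Rows 3 through 4

2 rows:
Uma, 110000
Alice, 100000


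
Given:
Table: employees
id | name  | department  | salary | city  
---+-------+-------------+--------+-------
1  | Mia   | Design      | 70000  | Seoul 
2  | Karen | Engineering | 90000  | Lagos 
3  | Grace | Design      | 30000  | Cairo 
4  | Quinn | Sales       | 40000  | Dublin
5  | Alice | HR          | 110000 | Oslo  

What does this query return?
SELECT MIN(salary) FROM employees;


Salaries: 70000, 90000, 30000, 40000, 110000
MIN = 30000

30000


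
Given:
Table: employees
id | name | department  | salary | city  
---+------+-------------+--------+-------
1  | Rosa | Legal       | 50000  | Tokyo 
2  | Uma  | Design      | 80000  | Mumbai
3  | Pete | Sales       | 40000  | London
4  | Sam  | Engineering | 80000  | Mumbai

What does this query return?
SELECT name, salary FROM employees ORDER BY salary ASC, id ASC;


Sorting by salary ASC, then id ASC for ties

4 rows:
Pete, 40000
Rosa, 50000
Uma, 80000
Sam, 80000


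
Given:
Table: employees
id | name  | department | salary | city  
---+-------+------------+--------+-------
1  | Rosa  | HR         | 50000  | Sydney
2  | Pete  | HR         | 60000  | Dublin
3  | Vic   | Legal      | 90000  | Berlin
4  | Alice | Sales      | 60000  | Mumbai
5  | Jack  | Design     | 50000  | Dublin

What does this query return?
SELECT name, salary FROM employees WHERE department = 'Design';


Filtering: department = 'Design'
Matching rows: 1

1 rows:
Jack, 50000


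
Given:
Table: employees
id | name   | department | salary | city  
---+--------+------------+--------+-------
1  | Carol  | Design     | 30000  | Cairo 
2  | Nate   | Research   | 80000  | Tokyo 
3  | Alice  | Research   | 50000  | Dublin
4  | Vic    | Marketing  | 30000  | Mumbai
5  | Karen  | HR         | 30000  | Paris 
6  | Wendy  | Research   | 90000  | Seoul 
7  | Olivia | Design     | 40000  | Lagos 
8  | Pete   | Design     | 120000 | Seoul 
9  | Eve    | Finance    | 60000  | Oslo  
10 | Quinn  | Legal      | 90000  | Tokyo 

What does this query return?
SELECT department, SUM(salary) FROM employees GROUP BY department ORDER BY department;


Summing salary within each department:
  Design: 30000 + 40000 + 120000 = 190000
  Finance: 60000 = 60000
  HR: 30000 = 30000
  Legal: 90000 = 90000
  Marketing: 30000 = 30000
  Research: 80000 + 50000 + 90000 = 220000


6 groups:
Design, 190000
Finance, 60000
HR, 30000
Legal, 90000
Marketing, 30000
Research, 220000


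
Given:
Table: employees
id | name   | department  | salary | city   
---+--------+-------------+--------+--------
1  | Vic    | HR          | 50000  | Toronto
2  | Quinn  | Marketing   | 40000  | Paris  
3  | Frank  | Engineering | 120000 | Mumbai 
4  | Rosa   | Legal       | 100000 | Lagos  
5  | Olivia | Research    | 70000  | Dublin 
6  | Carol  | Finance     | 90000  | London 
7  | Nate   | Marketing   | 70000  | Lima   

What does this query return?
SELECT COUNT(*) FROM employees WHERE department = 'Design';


Counting rows where department = 'Design'


0


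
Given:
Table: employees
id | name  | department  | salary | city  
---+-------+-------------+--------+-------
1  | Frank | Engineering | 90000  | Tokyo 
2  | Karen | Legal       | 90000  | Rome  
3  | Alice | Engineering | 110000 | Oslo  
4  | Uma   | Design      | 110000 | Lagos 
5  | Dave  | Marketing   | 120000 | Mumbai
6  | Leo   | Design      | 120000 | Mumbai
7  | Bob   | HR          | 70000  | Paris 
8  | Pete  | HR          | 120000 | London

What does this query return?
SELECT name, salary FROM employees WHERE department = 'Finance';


Filtering: department = 'Finance'
Matching rows: 0

Empty result set (0 rows)


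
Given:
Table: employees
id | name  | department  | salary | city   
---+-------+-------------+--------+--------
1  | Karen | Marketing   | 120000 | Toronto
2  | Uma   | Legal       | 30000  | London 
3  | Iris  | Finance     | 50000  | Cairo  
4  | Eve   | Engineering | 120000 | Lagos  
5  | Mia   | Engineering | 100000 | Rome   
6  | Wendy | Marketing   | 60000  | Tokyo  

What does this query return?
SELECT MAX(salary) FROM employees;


Salaries: 120000, 30000, 50000, 120000, 100000, 60000
MAX = 120000

120000


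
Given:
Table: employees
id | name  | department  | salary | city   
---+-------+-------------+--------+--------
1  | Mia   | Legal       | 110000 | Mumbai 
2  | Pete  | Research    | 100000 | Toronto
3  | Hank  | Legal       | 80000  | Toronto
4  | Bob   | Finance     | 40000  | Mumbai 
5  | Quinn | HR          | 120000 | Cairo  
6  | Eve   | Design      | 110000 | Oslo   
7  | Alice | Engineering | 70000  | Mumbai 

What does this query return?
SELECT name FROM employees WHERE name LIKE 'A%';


LIKE 'A%' matches names starting with 'A'
Matching: 1

1 rows:
Alice


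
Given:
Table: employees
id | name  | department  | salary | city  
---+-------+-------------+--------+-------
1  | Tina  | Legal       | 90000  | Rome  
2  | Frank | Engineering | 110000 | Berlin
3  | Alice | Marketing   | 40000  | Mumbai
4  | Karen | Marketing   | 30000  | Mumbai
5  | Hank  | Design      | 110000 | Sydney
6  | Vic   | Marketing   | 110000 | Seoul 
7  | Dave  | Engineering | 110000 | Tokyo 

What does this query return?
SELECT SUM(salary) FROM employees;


SUM(salary) = 90000 + 110000 + 40000 + 30000 + 110000 + 110000 + 110000 = 600000

600000


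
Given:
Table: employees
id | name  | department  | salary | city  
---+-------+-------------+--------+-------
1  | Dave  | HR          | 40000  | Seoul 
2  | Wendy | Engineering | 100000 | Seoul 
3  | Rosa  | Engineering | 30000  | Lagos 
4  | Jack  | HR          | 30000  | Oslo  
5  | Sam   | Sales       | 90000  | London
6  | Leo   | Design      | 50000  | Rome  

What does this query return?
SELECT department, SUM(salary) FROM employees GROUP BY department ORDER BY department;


Summing salary within each department:
  Design: 50000 = 50000
  Engineering: 100000 + 30000 = 130000
  HR: 40000 + 30000 = 70000
  Sales: 90000 = 90000


4 groups:
Design, 50000
Engineering, 130000
HR, 70000
Sales, 90000


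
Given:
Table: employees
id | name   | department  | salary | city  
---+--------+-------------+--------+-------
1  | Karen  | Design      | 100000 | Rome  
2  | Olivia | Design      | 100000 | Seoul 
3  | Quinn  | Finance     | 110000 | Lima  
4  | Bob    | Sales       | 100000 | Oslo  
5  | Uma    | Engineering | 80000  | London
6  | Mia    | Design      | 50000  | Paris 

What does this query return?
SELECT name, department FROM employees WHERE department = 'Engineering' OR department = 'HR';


Filtering: department = 'Engineering' OR 'HR'
Matching: 1 rows

1 rows:
Uma, Engineering


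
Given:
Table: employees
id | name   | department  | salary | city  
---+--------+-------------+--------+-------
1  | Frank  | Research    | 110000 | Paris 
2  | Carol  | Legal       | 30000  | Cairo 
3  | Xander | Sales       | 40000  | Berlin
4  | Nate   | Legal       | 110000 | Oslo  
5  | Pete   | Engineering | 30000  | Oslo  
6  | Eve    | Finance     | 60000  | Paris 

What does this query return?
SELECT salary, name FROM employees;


Projecting columns: salary, name

6 rows:
110000, Frank
30000, Carol
40000, Xander
110000, Nate
30000, Pete
60000, Eve


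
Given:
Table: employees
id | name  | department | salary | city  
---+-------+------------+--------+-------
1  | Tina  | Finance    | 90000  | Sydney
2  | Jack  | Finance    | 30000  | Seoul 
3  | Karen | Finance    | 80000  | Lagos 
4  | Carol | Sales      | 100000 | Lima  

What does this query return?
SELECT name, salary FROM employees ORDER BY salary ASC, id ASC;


Sorting by salary ASC, then id ASC for ties

4 rows:
Jack, 30000
Karen, 80000
Tina, 90000
Carol, 100000


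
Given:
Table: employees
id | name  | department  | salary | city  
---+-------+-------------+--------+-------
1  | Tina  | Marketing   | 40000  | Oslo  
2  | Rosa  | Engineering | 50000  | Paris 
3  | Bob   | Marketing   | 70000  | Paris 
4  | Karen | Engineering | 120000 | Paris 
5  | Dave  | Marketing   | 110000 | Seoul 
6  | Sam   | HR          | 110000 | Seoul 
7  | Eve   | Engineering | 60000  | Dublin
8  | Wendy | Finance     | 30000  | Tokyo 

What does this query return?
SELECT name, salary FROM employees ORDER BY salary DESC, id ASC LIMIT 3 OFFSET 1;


Sort by salary DESC (id ASC tiebreak), then skip 1 and take 3
Rows 2 through 4

3 rows:
Dave, 110000
Sam, 110000
Bob, 70000


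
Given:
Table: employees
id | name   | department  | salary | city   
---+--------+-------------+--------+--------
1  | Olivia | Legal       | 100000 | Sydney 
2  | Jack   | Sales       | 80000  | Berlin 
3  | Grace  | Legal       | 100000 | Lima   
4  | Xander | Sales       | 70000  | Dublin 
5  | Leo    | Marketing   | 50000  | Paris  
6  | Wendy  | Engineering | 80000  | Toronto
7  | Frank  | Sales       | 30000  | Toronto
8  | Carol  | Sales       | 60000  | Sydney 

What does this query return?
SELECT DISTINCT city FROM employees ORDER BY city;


All 'city' values (row order): Sydney, Berlin, Lima, Dublin, Paris, Toronto, Toronto, Sydney
Removing duplicates leaves 6 unique value(s).

6 values:
Berlin
Dublin
Lima
Paris
Sydney
Toronto


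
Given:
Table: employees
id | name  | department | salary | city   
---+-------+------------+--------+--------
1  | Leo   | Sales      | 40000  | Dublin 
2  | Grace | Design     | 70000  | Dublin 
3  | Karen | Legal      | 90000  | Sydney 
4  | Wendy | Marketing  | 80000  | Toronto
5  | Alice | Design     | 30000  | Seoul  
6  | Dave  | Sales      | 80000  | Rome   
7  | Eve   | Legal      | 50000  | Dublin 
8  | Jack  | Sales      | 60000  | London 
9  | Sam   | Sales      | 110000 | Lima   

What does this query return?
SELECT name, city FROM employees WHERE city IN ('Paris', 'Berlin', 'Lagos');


Filtering: city IN ('Paris', 'Berlin', 'Lagos')
Matching: 0 rows

Empty result set (0 rows)


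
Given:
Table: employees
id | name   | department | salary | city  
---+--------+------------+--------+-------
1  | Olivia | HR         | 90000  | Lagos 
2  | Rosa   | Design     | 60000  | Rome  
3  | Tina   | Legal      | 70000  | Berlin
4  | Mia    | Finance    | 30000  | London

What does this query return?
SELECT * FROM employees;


SELECT * returns all 4 rows with all columns

4 rows:
1, Olivia, HR, 90000, Lagos
2, Rosa, Design, 60000, Rome
3, Tina, Legal, 70000, Berlin
4, Mia, Finance, 30000, London


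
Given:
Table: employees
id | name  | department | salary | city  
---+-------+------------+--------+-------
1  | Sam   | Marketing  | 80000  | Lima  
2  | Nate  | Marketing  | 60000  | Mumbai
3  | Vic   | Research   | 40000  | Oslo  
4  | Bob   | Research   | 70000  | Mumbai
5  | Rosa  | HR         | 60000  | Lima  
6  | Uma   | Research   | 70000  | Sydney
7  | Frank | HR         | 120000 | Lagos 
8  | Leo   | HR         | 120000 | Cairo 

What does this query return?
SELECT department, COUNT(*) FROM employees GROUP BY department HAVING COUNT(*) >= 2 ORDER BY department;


Groups with count >= 2:
  HR: 3 -> PASS
  Marketing: 2 -> PASS
  Research: 3 -> PASS


3 groups:
HR, 3
Marketing, 2
Research, 3


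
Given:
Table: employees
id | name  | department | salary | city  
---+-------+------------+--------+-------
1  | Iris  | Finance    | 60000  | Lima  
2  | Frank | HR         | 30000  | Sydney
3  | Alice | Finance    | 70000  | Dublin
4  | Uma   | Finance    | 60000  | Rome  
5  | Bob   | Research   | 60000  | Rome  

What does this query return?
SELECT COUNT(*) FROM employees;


COUNT(*) counts all rows

5


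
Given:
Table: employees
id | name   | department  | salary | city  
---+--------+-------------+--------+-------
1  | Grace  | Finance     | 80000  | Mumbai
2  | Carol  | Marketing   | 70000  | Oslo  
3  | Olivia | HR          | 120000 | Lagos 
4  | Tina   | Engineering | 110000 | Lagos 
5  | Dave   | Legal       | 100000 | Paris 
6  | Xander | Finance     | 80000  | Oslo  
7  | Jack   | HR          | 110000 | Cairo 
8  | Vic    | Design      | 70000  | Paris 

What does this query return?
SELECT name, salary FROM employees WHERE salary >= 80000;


Filtering: salary >= 80000
Matching: 6 rows

6 rows:
Grace, 80000
Olivia, 120000
Tina, 110000
Dave, 100000
Xander, 80000
Jack, 110000


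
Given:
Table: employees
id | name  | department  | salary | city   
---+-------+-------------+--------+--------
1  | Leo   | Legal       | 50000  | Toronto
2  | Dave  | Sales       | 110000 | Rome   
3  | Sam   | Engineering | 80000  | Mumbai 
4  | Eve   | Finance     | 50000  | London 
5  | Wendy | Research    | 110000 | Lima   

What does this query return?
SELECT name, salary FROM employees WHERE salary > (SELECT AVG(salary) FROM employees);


Subquery: AVG(salary) = 80000.0
Filtering: salary > 80000.0
  Dave (110000) -> MATCH
  Wendy (110000) -> MATCH


2 rows:
Dave, 110000
Wendy, 110000


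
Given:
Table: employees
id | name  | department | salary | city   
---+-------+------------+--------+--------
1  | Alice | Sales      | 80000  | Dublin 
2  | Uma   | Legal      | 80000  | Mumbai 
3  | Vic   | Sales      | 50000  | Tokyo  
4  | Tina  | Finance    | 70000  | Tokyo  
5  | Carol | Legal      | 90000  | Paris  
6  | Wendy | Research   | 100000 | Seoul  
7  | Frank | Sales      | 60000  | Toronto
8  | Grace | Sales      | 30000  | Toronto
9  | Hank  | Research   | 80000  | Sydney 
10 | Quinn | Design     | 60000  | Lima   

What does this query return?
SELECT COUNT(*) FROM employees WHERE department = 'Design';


Counting rows where department = 'Design'
  Quinn -> MATCH


1


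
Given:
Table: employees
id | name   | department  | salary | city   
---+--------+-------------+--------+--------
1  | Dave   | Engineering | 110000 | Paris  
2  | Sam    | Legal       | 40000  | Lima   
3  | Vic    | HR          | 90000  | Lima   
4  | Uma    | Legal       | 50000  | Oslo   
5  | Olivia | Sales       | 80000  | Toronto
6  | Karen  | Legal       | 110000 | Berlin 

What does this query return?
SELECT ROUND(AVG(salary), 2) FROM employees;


SUM(salary) = 480000
COUNT = 6
ROUND(AVG, 2) = ROUND(480000 / 6, 2) = 80000.0

80000.0


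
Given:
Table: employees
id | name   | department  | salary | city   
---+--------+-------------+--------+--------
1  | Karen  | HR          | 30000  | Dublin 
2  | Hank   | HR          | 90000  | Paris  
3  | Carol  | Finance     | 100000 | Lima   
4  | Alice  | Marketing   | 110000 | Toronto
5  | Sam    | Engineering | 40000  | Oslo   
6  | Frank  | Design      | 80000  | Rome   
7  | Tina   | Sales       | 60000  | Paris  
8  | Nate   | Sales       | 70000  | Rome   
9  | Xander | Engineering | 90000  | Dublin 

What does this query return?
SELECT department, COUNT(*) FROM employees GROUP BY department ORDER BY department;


Assigning each row to its department group:
  Karen -> HR
  Hank -> HR
  Carol -> Finance
  Alice -> Marketing
  Sam -> Engineering
  Frank -> Design
  Tina -> Sales
  Nate -> Sales
  Xander -> Engineering


6 groups:
Design, 1
Engineering, 2
Finance, 1
HR, 2
Marketing, 1
Sales, 2


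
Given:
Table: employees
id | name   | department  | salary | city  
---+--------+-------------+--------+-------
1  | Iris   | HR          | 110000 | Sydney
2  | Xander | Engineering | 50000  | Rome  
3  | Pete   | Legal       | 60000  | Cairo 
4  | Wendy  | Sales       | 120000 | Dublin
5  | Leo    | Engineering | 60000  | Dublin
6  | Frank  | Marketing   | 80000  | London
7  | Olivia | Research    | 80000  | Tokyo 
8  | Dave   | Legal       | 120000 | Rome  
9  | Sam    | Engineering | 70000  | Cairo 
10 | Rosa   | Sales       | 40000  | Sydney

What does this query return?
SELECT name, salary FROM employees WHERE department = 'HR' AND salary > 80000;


Filtering: department = 'HR' AND salary > 80000
Matching: 1 rows

1 rows:
Iris, 110000


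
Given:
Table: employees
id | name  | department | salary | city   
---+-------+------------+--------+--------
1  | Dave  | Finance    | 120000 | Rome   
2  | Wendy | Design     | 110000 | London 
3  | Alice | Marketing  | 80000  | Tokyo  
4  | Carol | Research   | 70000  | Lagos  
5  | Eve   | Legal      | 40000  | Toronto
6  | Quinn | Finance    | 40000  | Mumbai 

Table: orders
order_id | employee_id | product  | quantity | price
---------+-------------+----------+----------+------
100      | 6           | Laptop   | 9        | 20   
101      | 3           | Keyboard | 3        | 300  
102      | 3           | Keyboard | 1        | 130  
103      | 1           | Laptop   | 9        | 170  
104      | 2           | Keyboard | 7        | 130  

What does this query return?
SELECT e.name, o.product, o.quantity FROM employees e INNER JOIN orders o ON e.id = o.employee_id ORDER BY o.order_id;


Joining employees.id = orders.employee_id:
  employee Quinn (id=6) -> order Laptop
  employee Alice (id=3) -> order Keyboard
  employee Alice (id=3) -> order Keyboard
  employee Dave (id=1) -> order Laptop
  employee Wendy (id=2) -> order Keyboard


5 rows:
Quinn, Laptop, 9
Alice, Keyboard, 3
Alice, Keyboard, 1
Dave, Laptop, 9
Wendy, Keyboard, 7


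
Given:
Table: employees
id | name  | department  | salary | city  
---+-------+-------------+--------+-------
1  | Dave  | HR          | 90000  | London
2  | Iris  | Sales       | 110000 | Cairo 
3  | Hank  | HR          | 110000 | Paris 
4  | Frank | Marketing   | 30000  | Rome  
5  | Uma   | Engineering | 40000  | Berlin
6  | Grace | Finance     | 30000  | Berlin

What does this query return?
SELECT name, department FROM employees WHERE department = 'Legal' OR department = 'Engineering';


Filtering: department = 'Legal' OR 'Engineering'
Matching: 1 rows

1 rows:
Uma, Engineering


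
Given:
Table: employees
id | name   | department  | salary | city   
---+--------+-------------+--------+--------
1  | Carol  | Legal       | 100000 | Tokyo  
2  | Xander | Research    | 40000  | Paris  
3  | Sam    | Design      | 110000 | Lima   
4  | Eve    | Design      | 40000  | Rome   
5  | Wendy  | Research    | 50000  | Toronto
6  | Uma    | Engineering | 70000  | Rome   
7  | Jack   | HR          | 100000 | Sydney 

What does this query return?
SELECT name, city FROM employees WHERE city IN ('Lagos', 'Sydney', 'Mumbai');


Filtering: city IN ('Lagos', 'Sydney', 'Mumbai')
Matching: 1 rows

1 rows:
Jack, Sydney


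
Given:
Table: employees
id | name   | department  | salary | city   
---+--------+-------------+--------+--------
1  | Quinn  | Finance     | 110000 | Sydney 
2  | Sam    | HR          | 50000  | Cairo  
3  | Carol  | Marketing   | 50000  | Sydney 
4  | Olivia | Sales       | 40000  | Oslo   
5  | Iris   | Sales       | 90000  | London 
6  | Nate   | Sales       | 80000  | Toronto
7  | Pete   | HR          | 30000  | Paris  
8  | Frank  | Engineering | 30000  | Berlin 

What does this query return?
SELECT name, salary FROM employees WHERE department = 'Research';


Filtering: department = 'Research'
Matching rows: 0

Empty result set (0 rows)


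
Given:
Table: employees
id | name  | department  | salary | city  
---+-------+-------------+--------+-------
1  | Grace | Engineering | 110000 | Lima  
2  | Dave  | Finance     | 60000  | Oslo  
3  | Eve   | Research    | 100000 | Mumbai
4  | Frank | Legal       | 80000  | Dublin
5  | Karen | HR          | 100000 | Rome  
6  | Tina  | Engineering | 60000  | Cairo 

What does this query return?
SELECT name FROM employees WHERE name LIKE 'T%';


LIKE 'T%' matches names starting with 'T'
Matching: 1

1 rows:
Tina


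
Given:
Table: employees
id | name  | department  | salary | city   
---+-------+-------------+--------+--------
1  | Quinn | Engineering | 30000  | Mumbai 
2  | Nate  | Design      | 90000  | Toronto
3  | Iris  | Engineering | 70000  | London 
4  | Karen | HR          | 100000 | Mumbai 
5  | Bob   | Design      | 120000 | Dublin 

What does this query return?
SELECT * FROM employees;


SELECT * returns all 5 rows with all columns

5 rows:
1, Quinn, Engineering, 30000, Mumbai
2, Nate, Design, 90000, Toronto
3, Iris, Engineering, 70000, London
4, Karen, HR, 100000, Mumbai
5, Bob, Design, 120000, Dublin


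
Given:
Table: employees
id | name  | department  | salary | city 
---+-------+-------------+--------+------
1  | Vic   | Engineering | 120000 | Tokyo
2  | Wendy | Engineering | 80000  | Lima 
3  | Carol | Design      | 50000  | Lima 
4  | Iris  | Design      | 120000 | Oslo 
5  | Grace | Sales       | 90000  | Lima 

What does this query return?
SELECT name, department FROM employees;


Projecting columns: name, department

5 rows:
Vic, Engineering
Wendy, Engineering
Carol, Design
Iris, Design
Grace, Sales


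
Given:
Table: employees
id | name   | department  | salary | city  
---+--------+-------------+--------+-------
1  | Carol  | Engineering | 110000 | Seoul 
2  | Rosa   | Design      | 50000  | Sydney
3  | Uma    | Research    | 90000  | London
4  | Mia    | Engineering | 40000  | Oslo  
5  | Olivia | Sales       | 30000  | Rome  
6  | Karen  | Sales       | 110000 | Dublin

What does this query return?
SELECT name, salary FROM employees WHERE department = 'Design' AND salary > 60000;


Filtering: department = 'Design' AND salary > 60000
Matching: 0 rows

Empty result set (0 rows)


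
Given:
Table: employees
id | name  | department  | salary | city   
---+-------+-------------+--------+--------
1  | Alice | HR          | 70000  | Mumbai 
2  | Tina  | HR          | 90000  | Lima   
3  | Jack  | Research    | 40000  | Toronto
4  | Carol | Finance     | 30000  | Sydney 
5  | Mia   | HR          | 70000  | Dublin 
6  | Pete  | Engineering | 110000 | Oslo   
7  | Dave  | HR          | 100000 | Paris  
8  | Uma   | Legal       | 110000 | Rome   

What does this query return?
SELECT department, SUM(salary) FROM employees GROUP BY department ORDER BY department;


Summing salary within each department:
  Engineering: 110000 = 110000
  Finance: 30000 = 30000
  HR: 70000 + 90000 + 70000 + 100000 = 330000
  Legal: 110000 = 110000
  Research: 40000 = 40000


5 groups:
Engineering, 110000
Finance, 30000
HR, 330000
Legal, 110000
Research, 40000


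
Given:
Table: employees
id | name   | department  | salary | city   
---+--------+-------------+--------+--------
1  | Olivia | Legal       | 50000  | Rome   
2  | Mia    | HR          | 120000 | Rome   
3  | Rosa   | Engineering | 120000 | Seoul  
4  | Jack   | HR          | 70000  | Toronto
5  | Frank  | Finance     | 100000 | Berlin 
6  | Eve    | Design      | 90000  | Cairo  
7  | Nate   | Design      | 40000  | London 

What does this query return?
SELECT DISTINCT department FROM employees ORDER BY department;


All 'department' values (row order): Legal, HR, Engineering, HR, Finance, Design, Design
Removing duplicates leaves 5 unique value(s).

5 values:
Design
Engineering
Finance
HR
Legal


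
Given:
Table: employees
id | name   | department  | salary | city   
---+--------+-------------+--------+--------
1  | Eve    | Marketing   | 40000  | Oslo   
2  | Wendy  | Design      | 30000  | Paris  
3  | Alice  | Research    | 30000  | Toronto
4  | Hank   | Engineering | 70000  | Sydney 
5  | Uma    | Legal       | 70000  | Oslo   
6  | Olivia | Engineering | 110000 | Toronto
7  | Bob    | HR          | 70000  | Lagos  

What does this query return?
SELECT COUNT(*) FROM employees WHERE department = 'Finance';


Counting rows where department = 'Finance'


0


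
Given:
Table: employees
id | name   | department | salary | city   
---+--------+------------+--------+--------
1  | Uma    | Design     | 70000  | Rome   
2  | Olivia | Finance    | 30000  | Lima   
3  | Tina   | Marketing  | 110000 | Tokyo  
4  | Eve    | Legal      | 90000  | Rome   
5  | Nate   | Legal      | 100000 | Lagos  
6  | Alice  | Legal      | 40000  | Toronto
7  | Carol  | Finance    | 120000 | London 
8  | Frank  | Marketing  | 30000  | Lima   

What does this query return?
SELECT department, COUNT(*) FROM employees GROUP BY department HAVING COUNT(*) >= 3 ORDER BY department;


Groups with count >= 3:
  Legal: 3 -> PASS
  Design: 1 -> filtered out
  Finance: 2 -> filtered out
  Marketing: 2 -> filtered out


1 groups:
Legal, 3


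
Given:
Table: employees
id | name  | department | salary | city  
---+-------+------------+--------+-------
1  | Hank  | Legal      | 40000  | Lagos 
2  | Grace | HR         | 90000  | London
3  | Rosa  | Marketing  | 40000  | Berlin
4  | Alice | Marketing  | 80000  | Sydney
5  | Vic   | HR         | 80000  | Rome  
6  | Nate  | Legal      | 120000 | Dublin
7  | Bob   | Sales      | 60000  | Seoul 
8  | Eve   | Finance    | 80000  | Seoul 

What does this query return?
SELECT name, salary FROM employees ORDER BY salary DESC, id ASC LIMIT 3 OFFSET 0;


Sort by salary DESC (id ASC tiebreak), then skip 0 and take 3
Rows 1 through 3

3 rows:
Nate, 120000
Grace, 90000
Alice, 80000


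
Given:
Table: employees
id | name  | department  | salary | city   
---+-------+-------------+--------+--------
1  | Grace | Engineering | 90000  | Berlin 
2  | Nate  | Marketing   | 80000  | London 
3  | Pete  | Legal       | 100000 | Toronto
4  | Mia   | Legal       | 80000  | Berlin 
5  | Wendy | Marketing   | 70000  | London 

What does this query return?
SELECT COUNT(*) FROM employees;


COUNT(*) counts all rows

5


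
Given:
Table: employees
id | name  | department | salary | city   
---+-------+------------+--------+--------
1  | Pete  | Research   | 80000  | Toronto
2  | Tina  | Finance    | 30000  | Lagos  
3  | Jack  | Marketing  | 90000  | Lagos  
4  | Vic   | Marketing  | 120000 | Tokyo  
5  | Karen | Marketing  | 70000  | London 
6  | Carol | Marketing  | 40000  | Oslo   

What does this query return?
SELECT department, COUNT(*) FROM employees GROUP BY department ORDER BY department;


Assigning each row to its department group:
  Pete -> Research
  Tina -> Finance
  Jack -> Marketing
  Vic -> Marketing
  Karen -> Marketing
  Carol -> Marketing


3 groups:
Finance, 1
Marketing, 4
Research, 1


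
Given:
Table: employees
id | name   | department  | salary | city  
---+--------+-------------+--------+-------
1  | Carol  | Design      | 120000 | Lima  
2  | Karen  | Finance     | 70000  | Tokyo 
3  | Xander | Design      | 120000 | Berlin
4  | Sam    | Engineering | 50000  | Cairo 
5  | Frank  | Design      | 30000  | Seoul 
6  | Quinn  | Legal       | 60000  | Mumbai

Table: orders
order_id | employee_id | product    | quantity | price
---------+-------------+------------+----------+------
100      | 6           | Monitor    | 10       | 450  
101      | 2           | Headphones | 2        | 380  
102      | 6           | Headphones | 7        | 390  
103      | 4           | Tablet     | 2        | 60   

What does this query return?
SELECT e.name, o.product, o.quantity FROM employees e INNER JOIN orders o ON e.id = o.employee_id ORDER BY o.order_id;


Joining employees.id = orders.employee_id:
  employee Quinn (id=6) -> order Monitor
  employee Karen (id=2) -> order Headphones
  employee Quinn (id=6) -> order Headphones
  employee Sam (id=4) -> order Tablet


4 rows:
Quinn, Monitor, 10
Karen, Headphones, 2
Quinn, Headphones, 7
Sam, Tablet, 2


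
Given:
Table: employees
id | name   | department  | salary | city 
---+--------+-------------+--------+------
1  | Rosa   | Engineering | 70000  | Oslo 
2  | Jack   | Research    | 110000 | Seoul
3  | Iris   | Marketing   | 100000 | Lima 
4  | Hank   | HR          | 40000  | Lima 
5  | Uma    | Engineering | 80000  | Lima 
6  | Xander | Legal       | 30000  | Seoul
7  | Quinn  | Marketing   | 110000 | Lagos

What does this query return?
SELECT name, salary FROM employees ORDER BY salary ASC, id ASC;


Sorting by salary ASC, then id ASC for ties

7 rows:
Xander, 30000
Hank, 40000
Rosa, 70000
Uma, 80000
Iris, 100000
Jack, 110000
Quinn, 110000


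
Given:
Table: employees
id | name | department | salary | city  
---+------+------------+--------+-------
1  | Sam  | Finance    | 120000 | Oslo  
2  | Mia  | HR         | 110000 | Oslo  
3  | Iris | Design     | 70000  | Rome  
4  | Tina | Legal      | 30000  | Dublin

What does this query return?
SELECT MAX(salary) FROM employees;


Salaries: 120000, 110000, 70000, 30000
MAX = 120000

120000


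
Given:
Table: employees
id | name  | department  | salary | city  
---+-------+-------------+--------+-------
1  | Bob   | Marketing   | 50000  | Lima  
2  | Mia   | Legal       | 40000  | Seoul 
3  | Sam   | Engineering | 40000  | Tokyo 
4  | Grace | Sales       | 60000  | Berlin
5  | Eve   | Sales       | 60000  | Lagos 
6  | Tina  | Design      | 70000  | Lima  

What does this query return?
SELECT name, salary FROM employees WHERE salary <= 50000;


Filtering: salary <= 50000
Matching: 3 rows

3 rows:
Bob, 50000
Mia, 40000
Sam, 40000


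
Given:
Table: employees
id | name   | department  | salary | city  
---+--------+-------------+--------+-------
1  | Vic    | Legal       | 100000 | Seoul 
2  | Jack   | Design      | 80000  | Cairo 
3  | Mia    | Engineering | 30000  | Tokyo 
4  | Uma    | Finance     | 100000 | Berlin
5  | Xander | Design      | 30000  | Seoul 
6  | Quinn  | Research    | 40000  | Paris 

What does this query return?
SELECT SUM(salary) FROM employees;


SUM(salary) = 100000 + 80000 + 30000 + 100000 + 30000 + 40000 = 380000

380000


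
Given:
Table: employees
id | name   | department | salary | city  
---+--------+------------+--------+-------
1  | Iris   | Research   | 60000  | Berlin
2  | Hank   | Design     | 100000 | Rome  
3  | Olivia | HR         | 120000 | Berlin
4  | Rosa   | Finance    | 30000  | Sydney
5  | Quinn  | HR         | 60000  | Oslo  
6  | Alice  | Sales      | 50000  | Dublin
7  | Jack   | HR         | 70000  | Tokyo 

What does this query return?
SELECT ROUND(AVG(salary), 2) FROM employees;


SUM(salary) = 490000
COUNT = 7
ROUND(AVG, 2) = ROUND(490000 / 7, 2) = 70000.0

70000.0


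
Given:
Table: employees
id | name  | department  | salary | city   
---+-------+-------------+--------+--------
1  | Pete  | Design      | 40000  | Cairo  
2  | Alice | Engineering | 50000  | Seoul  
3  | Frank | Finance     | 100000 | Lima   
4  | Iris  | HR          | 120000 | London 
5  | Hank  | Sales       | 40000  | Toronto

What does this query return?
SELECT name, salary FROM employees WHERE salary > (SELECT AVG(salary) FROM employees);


Subquery: AVG(salary) = 70000.0
Filtering: salary > 70000.0
  Frank (100000) -> MATCH
  Iris (120000) -> MATCH


2 rows:
Frank, 100000
Iris, 120000


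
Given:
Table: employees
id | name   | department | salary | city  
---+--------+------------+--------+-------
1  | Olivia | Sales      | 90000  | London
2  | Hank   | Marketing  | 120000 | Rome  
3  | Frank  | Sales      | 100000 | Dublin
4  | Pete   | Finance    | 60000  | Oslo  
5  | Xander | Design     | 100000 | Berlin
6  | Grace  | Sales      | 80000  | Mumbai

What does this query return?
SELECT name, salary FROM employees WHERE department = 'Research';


Filtering: department = 'Research'
Matching rows: 0

Empty result set (0 rows)


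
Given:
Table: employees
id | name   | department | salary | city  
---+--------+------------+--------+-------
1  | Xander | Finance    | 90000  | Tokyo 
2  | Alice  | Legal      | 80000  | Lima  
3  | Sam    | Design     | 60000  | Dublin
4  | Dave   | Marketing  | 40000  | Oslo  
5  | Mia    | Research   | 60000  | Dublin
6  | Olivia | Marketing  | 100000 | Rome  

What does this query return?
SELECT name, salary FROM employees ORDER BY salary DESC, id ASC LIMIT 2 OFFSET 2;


Sort by salary DESC (id ASC tiebreak), then skip 2 and take 2
Rows 3 through 4

2 rows:
Alice, 80000
Sam, 60000
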